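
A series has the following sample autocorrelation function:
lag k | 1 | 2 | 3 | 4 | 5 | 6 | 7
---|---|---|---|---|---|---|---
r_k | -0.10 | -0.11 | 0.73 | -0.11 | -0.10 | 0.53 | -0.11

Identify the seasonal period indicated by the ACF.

3

The largest autocorrelation is r_3 = 0.73, with a weaker echo at lag 6 (0.53); the remaining lags stay at or below -0.10.
The dominant spike at lag 3 indicates a seasonal period of 3.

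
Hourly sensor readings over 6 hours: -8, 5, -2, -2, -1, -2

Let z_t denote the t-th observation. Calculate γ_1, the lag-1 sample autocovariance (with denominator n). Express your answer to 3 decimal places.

Mean z̄ = (-8 + 5 − 2 − 2 − 1 − 2)/6 = -1.6667
Deviations: -6.3333, 6.6667, -0.3333, -0.3333, 0.6667, -0.3333
Σ_{t=1}^{5}(z_t−z̄)(z_{t+1}−z̄) = -44.7778
γ_1 = -44.7778 / 6 = -7.463

-7.463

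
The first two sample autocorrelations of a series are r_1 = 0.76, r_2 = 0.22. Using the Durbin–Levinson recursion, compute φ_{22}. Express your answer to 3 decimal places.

-0.847

φ_{22} = (r_2 − r_1²) / (1 − r_1²)
r_1² = (0.76)² = 0.5776
Numerator = 0.22 − 0.5776 = -0.3576; denominator = 1 − 0.5776 = 0.4224
φ_{22} = -0.3576 / 0.4224 = -0.847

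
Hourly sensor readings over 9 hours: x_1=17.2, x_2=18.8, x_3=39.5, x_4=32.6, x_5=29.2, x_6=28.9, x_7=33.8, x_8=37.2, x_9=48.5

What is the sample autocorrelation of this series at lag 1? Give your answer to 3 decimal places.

Mean x̄ = (17.2 + 18.8 + 39.5 + 32.6 + 29.2 + 28.9 + 33.8 + 37.2 + 48.5)/9 = 31.7444
Numerator Σ_{t=1}^{8}(x_t−x̄)(x_{t+1}−x̄) = 196.3525
Denominator Σ(x_t−x̄)² = 769.2822
r_1 = 196.3525 / 769.2822 = 0.255

0.255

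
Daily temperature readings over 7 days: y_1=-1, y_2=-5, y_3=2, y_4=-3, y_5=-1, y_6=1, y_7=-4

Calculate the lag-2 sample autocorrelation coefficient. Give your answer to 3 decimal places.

Mean ȳ = (-1 − 5 + 2 − 3 − 1 + 1 − 4)/7 = -1.5714
Deviations from mean: 0.5714, -3.4286, 3.5714, -1.4286, 0.5714, 2.5714, -2.4286
Numerator Σ_{t=1}^{5}(y_t−ȳ)(y_{t+2}−ȳ) = 3.9184
Denominator Σ(y_t−ȳ)² = 39.7143
r_2 = 3.9184 / 39.7143 = 0.099

0.099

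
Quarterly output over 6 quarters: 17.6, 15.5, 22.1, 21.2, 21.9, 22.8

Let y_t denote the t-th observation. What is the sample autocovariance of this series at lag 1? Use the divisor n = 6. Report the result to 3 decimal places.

Mean ȳ = (17.6 + 15.5 + 22.1 + 21.2 + 21.9 + 22.8)/6 = 20.1833
Deviations: -2.5833, -4.6833, 1.9167, 1.0167, 1.7167, 2.6167
Σ_{t=1}^{5}(y_t−ȳ)(y_{t+1}−ȳ) = 11.3081
γ_1 = 11.3081 / 6 = 1.885

1.885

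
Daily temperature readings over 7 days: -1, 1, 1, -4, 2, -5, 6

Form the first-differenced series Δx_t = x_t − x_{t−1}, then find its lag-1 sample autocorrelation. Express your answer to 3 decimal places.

First differences Δx: 2, 0, -5, 6, -7, 11
Mean of differences = 1.1667
Numerator Σ(Δx_t−Δx̄)(Δx_{t+1}−Δx̄) = -143.3611
Denominator Σ(Δx_t−Δx̄)² = 226.8333
r_1(Δx) = -143.3611 / 226.8333 = -0.632

-0.632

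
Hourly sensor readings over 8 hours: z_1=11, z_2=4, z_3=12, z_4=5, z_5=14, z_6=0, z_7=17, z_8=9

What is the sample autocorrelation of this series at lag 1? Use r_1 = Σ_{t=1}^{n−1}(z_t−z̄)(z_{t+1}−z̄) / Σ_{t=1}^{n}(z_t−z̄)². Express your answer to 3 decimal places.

Mean z̄ = (11 + 4 + 12 + 5 + 14 + 0 + 17 + 9)/8 = 9.0000
Deviations from mean: 2.0000, -5.0000, 3.0000, -4.0000, 5.0000, -9.0000, 8.0000, 0.0000
Σ(z_t−z̄)(z_{t+1}−z̄) = (-10.0000) + (-15.0000) + (-12.0000) + (-20.0000) + (-45.0000) + (-72.0000) + (0.0000) = -174.0000
Denominator Σ(z_t−z̄)² = 224.0000
r_1 = -174.0000 / 224.0000 = -0.777

-0.777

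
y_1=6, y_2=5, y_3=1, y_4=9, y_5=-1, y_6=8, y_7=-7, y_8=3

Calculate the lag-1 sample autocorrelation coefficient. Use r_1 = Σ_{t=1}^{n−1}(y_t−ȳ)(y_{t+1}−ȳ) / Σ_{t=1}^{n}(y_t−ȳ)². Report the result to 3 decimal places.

Mean ȳ = (6 + 5 + 1 + 9 − 1 + 8 − 7 + 3)/8 = 3.0000
Σ(y_t−ȳ)(y_{t+1}−ȳ) = (6.0000) + (-4.0000) + (-12.0000) + (-24.0000) + (-20.0000) + (-50.0000) + (0.0000) = -104.0000
Denominator Σ(y_t−ȳ)² = 194.0000
r_1 = -104.0000 / 194.0000 = -0.536

-0.536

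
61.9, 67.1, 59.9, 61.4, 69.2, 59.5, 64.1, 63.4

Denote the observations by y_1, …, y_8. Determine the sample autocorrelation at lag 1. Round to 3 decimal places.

-0.594

Mean ȳ = (61.9 + 67.1 + 59.9 + 61.4 + 69.2 + 59.5 + 64.1 + 63.4)/8 = 63.3125
Σ(y_t−ȳ)(y_{t+1}−ȳ) = (-5.3498) + (-12.9248) + (6.5264) + (-11.2598) + (-22.4461) + (-3.0023) + (0.0689) = -48.3877
Denominator Σ(y_t−ȳ)² = 81.4688
r_1 = -48.3877 / 81.4688 = -0.594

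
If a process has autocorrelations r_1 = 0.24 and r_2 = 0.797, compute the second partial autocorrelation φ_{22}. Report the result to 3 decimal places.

φ_{22} = (r_2 − r_1²) / (1 − r_1²)
r_1² = (0.24)² = 0.0576
Numerator = 0.797 − 0.0576 = 0.7394; denominator = 1 − 0.0576 = 0.9424
φ_{22} = 0.7394 / 0.9424 = 0.785

0.785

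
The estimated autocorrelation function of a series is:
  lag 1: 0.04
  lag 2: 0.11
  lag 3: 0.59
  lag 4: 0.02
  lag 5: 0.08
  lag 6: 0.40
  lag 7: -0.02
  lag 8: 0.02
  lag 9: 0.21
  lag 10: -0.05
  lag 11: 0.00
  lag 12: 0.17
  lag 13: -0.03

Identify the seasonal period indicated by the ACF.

3

The largest autocorrelation is r_3 = 0.59, with weaker echoes at lags 6 (0.40), 9 (0.21) and 12 (0.17); the remaining lags stay at or below 0.11.
The dominant spike at lag 3 indicates a seasonal period of 3.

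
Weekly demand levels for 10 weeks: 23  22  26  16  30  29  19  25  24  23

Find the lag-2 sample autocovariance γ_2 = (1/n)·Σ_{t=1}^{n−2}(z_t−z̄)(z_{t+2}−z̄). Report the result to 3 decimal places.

Mean z̄ = (23 + 22 + 26 + 16 + 30 + 29 + 19 + 25 + 24 + 23)/10 = 23.7000
Σ_{t=1}^{8}(z_t−z̄)(z_{t+2}−z̄) = -39.8800
γ_2 = -39.8800 / 10 = -3.988

-3.988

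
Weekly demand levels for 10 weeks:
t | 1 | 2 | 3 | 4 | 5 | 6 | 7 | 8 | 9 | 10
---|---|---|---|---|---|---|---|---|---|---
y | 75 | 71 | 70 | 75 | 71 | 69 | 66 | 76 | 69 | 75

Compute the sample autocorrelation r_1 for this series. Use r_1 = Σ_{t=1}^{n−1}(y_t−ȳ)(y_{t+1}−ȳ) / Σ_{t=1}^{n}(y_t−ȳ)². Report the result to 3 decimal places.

Mean ȳ = (75 + 71 + 70 + 75 + 71 + 69 + 66 + 76 + 69 + 75)/10 = 71.7000
Numerator Σ_{t=1}^{9}(y_t−ȳ)(y_{t+1}−ȳ) = -36.7900
Denominator Σ(y_t−ȳ)² = 102.1000
r_1 = -36.7900 / 102.1000 = -0.360

-0.360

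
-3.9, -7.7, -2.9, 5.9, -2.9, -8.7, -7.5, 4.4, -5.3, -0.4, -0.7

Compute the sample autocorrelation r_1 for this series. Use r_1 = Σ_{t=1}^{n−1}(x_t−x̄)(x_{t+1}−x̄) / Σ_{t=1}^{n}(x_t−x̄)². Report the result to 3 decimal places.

Mean x̄ = (-3.9 − 7.7 − 2.9 + 5.9 − 2.9 − 8.7 − 7.5 + 4.4 − 5.3 − 0.4 − 0.7)/11 = -2.7000
Numerator Σ_{t=1}^{10}(x_t−x̄)(x_{t+1}−x̄) = -20.3600
Denominator Σ(x_t−x̄)² = 225.9800
r_1 = -20.3600 / 225.9800 = -0.090

-0.090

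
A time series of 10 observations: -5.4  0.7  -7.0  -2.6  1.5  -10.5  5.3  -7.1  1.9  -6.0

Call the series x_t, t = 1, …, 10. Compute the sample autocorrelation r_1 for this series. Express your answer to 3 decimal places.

Mean x̄ = (-5.4 + 0.7 − 7.0 − 2.6 + 1.5 − 10.5 + 5.3 − 7.1 + 1.9 − 6.0)/10 = -2.9200
Numerator Σ_{t=1}^{9}(x_t−x̄)(x_{t+1}−x̄) = -188.8024
Denominator Σ(x_t−x̄)² = 230.7560
r_1 = -188.8024 / 230.7560 = -0.818

-0.818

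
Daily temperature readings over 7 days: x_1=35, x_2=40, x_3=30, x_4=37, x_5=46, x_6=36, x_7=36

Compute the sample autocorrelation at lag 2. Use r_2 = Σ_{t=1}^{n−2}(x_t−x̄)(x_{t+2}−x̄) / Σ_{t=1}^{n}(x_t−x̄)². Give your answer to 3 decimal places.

Mean x̄ = (35 + 40 + 30 + 37 + 46 + 36 + 36)/7 = 37.1429
Deviations from mean: -2.1429, 2.8571, -7.1429, -0.1429, 8.8571, -1.1429, -1.1429
Σ(x_t−x̄)(x_{t+2}−x̄) = (15.3061) + (-0.4082) + (-63.2653) + (0.1633) + (-10.1224) = -58.3265
Denominator Σ(x_t−x̄)² = 144.8571
r_2 = -58.3265 / 144.8571 = -0.403

-0.403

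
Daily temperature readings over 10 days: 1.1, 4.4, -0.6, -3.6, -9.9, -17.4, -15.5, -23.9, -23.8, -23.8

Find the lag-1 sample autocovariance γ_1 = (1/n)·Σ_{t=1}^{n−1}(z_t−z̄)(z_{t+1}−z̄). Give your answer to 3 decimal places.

Mean z̄ = (1.1 + 4.4 − 0.6 − 3.6 − 9.9 − 17.4 − 15.5 − 23.9 − 23.8 − 23.8)/10 = -11.3000
Σ_{t=1}^{9}(z_t−z̄)(z_{t+1}−z̄) = 839.5900
γ_1 = 839.5900 / 10 = 83.959

83.959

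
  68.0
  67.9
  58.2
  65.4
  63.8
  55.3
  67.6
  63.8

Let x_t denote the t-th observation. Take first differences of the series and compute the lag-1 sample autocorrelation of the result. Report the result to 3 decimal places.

First differences Δx: -0.1, -9.7, 7.2, -1.6, -8.5, 12.3, -3.8
Mean of differences = -0.6000
Numerator Σ(Δx_t−Δx̄)(Δx_{t+1}−Δx̄) = -218.6200
Denominator Σ(Δx_t−Δx̄)² = 383.9600
r_1(Δx) = -218.6200 / 383.9600 = -0.569

-0.569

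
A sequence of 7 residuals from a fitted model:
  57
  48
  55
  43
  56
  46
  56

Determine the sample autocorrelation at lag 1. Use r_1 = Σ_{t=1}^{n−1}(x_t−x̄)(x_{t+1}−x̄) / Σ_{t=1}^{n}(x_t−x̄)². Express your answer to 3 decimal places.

Mean x̄ = (57 + 48 + 55 + 43 + 56 + 46 + 56)/7 = 51.5714
Σ(x_t−x̄)(x_{t+1}−x̄) = (-19.3878) + (-12.2449) + (-29.3878) + (-37.9592) + (-24.6735) + (-24.6735) = -148.3265
Denominator Σ(x_t−x̄)² = 197.7143
r_1 = -148.3265 / 197.7143 = -0.750

-0.750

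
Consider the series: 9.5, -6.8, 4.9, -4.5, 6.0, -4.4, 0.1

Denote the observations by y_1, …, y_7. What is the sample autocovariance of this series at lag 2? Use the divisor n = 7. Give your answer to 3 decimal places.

17.374

Mean ȳ = (9.5 − 6.8 + 4.9 − 4.5 + 6.0 − 4.4 + 0.1)/7 = 0.6857
Deviations: 8.8143, -7.4857, 4.2143, -5.1857, 5.3143, -5.0857, -0.5857
Σ_{t=1}^{5}(y_t−ȳ)(y_{t+2}−ȳ) = 121.6210
γ_2 = 121.6210 / 7 = 17.374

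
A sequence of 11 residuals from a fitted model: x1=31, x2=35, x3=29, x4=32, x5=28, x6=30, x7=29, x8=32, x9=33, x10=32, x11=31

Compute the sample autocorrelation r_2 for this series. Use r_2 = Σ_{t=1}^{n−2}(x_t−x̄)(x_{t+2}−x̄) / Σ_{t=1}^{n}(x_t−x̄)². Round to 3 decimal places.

Mean x̄ = (31 + 35 + 29 + 32 + 28 + 30 + 29 + 32 + 33 + 32 + 31)/11 = 31.0909
Numerator Σ_{t=1}^{9}(x_t−x̄)(x_{t+2}−x̄) = 11.3471
Denominator Σ(x_t−x̄)² = 40.9091
r_2 = 11.3471 / 40.9091 = 0.277

0.277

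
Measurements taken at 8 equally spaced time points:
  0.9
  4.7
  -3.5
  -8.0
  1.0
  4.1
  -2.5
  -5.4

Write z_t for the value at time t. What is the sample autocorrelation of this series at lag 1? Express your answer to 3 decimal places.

Mean z̄ = (0.9 + 4.7 − 3.5 − 8.0 + 1.0 + 4.1 − 2.5 − 5.4)/8 = -1.0875
Deviations from mean: 1.9875, 5.7875, -2.4125, -6.9125, 2.0875, 5.1875, -1.4125, -4.3125
Σ(z_t−z̄)(z_{t+1}−z̄) = (11.5027) + (-13.9623) + (16.6764) + (-14.4298) + (10.8289) + (-7.3273) + (6.0914) = 9.3798
Denominator Σ(z_t−z̄)² = 142.9088
r_1 = 9.3798 / 142.9088 = 0.066

0.066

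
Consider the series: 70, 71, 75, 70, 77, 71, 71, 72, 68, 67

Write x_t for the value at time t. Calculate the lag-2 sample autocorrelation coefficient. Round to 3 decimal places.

Mean x̄ = (70 + 71 + 75 + 70 + 77 + 71 + 71 + 72 + 68 + 67)/10 = 71.2000
Numerator Σ_{t=1}^{8}(x_t−x̄)(x_{t+2}−x̄) = 13.9200
Denominator Σ(x_t−x̄)² = 79.6000
r_2 = 13.9200 / 79.6000 = 0.175

0.175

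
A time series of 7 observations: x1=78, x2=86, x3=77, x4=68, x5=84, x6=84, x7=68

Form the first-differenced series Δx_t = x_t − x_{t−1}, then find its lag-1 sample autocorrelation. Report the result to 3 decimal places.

First differences Δx: 8, -9, -9, 16, 0, -16
Mean of differences = -1.6667
Numerator Σ(Δx_t−Δx̄)(Δx_{t+1}−Δx̄) = -141.1111
Denominator Σ(Δx_t−Δx̄)² = 721.3333
r_1(Δx) = -141.1111 / 721.3333 = -0.196

-0.196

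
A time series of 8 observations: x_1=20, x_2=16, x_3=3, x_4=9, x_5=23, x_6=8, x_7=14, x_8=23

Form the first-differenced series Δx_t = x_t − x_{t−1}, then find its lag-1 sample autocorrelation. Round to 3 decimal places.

First differences Δx: -4, -13, 6, 14, -15, 6, 9
Mean of differences = 0.4286
Numerator Σ(Δx_t−Δx̄)(Δx_{t+1}−Δx̄) = -187.3265
Denominator Σ(Δx_t−Δx̄)² = 757.7143
r_1(Δx) = -187.3265 / 757.7143 = -0.247

-0.247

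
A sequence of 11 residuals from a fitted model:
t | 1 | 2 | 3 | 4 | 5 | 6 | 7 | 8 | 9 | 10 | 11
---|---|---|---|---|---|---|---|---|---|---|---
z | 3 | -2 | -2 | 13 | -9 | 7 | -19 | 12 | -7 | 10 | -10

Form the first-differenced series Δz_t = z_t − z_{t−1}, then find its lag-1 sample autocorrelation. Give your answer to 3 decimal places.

First differences Δz: -5, 0, 15, -22, 16, -26, 31, -19, 17, -20
Mean of differences = -1.3000
Numerator Σ(Δz_t−Δz̄)(Δz_{t+1}−Δz̄) = -3142.0900
Denominator Σ(Δz_t−Δz̄)² = 3660.1000
r_1(Δz) = -3142.0900 / 3660.1000 = -0.858

-0.858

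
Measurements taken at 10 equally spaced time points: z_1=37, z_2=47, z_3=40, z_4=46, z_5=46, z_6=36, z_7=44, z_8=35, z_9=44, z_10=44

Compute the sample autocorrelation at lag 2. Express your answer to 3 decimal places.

0.205

Mean z̄ = (37 + 47 + 40 + 46 + 46 + 36 + 44 + 35 + 44 + 44)/10 = 41.9000
Numerator Σ_{t=1}^{8}(z_t−z̄)(z_{t+2}−z̄) = 37.4800
Denominator Σ(z_t−z̄)² = 182.9000
r_2 = 37.4800 / 182.9000 = 0.205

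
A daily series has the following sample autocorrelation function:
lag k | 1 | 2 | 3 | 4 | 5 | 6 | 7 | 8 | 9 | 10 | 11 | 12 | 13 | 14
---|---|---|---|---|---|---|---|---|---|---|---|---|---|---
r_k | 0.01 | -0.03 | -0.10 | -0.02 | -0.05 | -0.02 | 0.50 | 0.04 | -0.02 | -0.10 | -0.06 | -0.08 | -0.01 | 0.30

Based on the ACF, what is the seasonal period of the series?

7

The largest autocorrelation is r_7 = 0.50, with a weaker echo at lag 14 (0.30); the remaining lags stay at or below 0.04.
The dominant spike at lag 7 indicates a seasonal period of 7.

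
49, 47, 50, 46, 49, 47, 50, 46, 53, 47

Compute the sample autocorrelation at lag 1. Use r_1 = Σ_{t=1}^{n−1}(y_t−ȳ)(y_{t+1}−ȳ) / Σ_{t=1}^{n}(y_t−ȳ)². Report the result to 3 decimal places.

Mean ȳ = (49 + 47 + 50 + 46 + 49 + 47 + 50 + 46 + 53 + 47)/10 = 48.4000
Numerator Σ_{t=1}^{9}(y_t−ȳ)(y_{t+1}−ȳ) = -32.7600
Denominator Σ(y_t−ȳ)² = 44.4000
r_1 = -32.7600 / 44.4000 = -0.738

-0.738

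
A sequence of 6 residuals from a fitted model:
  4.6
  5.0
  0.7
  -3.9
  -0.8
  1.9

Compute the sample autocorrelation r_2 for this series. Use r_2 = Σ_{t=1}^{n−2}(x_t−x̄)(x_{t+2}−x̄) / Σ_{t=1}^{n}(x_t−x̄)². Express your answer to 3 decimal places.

-0.412

Mean x̄ = (4.6 + 5.0 + 0.7 − 3.9 − 0.8 + 1.9)/6 = 1.2500
Deviations from mean: 3.3500, 3.7500, -0.5500, -5.1500, -2.0500, 0.6500
Σ(x_t−x̄)(x_{t+2}−x̄) = (-1.8425) + (-19.3125) + (1.1275) + (-3.3475) = -23.3750
Denominator Σ(x_t−x̄)² = 56.7350
r_2 = -23.3750 / 56.7350 = -0.412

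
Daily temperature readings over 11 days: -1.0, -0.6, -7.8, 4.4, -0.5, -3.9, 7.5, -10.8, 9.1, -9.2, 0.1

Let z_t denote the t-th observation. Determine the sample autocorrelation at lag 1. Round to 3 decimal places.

Mean z̄ = (-1.0 − 0.6 − 7.8 + 4.4 − 0.5 − 3.9 + 7.5 − 10.8 + 9.1 − 9.2 + 0.1)/11 = -1.1545
Numerator Σ_{t=1}^{10}(z_t−z̄)(z_{t+1}−z̄) = -337.4166
Denominator Σ(z_t−z̄)² = 422.7073
r_1 = -337.4166 / 422.7073 = -0.798

-0.798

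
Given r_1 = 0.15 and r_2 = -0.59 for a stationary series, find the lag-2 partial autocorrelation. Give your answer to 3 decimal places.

-0.627

φ_{22} = (r_2 − r_1²) / (1 − r_1²)
r_1² = (0.15)² = 0.0225
Numerator = -0.59 − 0.0225 = -0.6125; denominator = 1 − 0.0225 = 0.9775
φ_{22} = -0.6125 / 0.9775 = -0.627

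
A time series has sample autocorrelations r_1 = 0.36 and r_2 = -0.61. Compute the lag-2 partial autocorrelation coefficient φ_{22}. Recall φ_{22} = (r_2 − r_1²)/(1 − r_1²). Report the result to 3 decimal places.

φ_{22} = (r_2 − r_1²) / (1 − r_1²)
r_1² = (0.36)² = 0.1296
Numerator = -0.61 − 0.1296 = -0.7396; denominator = 1 − 0.1296 = 0.8704
φ_{22} = -0.7396 / 0.8704 = -0.850

-0.850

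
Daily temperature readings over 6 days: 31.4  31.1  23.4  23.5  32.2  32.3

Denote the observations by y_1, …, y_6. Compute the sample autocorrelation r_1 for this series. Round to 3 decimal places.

Mean ȳ = (31.4 + 31.1 + 23.4 + 23.5 + 32.2 + 32.3)/6 = 28.9833
Σ(y_t−ȳ)(y_{t+1}−ȳ) = (5.1153) + (-11.8181) + (30.6153) + (-17.6381) + (10.6686) = 16.9431
Denominator Σ(y_t−ȳ)² = 92.9083
r_1 = 16.9431 / 92.9083 = 0.182

0.182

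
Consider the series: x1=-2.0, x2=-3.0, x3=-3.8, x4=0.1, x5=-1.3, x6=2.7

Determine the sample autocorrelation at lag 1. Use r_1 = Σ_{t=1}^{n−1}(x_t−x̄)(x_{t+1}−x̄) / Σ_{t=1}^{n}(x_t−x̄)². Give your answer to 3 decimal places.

Mean x̄ = (-2.0 − 3.0 − 3.8 + 0.1 − 1.3 + 2.7)/6 = -1.2167
Deviations from mean: -0.7833, -1.7833, -2.5833, 1.3167, -0.0833, 3.9167
Numerator Σ_{t=1}^{5}(x_t−x̄)(x_{t+1}−x̄) = 2.1664
Denominator Σ(x_t−x̄)² = 27.5483
r_1 = 2.1664 / 27.5483 = 0.079

0.079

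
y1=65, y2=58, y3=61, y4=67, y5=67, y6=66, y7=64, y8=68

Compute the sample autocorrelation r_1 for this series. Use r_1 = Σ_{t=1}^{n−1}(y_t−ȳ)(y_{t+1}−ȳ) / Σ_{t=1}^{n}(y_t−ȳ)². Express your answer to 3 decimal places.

Mean ȳ = (65 + 58 + 61 + 67 + 67 + 66 + 64 + 68)/8 = 64.5000
Deviations from mean: 0.5000, -6.5000, -3.5000, 2.5000, 2.5000, 1.5000, -0.5000, 3.5000
Σ(y_t−ȳ)(y_{t+1}−ȳ) = (-3.2500) + (22.7500) + (-8.7500) + (6.2500) + (3.7500) + (-0.7500) + (-1.7500) = 18.2500
Denominator Σ(y_t−ȳ)² = 82.0000
r_1 = 18.2500 / 82.0000 = 0.223

0.223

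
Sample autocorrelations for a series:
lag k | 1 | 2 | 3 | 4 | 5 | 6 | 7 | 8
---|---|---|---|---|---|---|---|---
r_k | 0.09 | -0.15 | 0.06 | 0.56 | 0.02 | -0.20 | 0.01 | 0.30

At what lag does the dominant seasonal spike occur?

4

The largest autocorrelation is r_4 = 0.56, with a weaker echo at lag 8 (0.30); the remaining lags stay at or below 0.09.
The dominant spike at lag 4 indicates a seasonal period of 4.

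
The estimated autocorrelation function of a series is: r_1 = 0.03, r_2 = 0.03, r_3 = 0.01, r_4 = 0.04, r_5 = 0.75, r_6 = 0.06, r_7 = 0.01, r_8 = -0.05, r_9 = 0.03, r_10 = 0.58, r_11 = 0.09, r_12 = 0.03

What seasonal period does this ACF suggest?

The largest autocorrelation is r_5 = 0.75, with a weaker echo at lag 10 (0.58); the remaining lags stay at or below 0.09.
The dominant spike at lag 5 indicates a seasonal period of 5.

5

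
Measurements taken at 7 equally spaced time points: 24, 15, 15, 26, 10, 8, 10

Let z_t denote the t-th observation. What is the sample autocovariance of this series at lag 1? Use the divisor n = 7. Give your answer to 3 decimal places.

2.178

Mean z̄ = (24 + 15 + 15 + 26 + 10 + 8 + 10)/7 = 15.4286
Σ_{t=1}^{6}(z_t−z̄)(z_{t+1}−z̄) = 15.2449
γ_1 = 15.2449 / 7 = 2.178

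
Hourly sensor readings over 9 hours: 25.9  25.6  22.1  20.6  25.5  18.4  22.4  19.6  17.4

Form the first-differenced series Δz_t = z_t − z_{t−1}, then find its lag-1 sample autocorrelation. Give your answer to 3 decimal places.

First differences Δz: -0.3, -3.5, -1.5, 4.9, -7.1, 4.0, -2.8, -2.2
Mean of differences = -1.0625
Numerator Σ(Δz_t−Δz̄)(Δz_{t+1}−Δz̄) = -76.7839
Denominator Σ(Δz_t−Δz̄)² = 108.6588
r_1(Δz) = -76.7839 / 108.6588 = -0.707

-0.707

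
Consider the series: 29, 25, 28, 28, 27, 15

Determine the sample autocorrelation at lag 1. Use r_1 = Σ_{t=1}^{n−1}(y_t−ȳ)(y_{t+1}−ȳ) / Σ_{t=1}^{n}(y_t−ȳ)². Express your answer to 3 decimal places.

-0.057

Mean ȳ = (29 + 25 + 28 + 28 + 27 + 15)/6 = 25.3333
Deviations from mean: 3.6667, -0.3333, 2.6667, 2.6667, 1.6667, -10.3333
Numerator Σ_{t=1}^{5}(y_t−ȳ)(y_{t+1}−ȳ) = -7.7778
Denominator Σ(y_t−ȳ)² = 137.3333
r_1 = -7.7778 / 137.3333 = -0.057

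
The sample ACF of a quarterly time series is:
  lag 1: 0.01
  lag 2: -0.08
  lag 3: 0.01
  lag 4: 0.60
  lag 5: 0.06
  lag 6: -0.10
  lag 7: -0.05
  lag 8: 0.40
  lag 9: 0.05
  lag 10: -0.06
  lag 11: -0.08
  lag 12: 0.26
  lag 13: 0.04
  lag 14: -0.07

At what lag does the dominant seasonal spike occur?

The largest autocorrelation is r_4 = 0.60, with weaker echoes at lags 8 (0.40) and 12 (0.26); the remaining lags stay at or below 0.06.
The dominant spike at lag 4 indicates a seasonal period of 4.

4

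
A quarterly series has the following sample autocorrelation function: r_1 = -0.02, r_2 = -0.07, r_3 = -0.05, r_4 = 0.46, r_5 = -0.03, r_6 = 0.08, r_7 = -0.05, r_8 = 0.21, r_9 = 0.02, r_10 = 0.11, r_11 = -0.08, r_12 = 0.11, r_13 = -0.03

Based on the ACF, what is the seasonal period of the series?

4

The largest autocorrelation is r_4 = 0.46, with a weaker echo at lag 8 (0.21); the remaining lags stay at or below 0.11.
The dominant spike at lag 4 indicates a seasonal period of 4.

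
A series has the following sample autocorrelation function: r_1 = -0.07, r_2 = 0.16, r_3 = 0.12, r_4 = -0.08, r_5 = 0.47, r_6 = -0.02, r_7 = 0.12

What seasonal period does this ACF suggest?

The largest autocorrelation is r_5 = 0.47; the remaining lags stay at or below 0.16.
The dominant spike at lag 5 indicates a seasonal period of 5.

5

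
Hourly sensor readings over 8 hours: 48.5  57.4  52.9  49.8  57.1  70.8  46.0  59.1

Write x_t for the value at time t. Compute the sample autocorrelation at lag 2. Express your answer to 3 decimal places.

-0.097

Mean x̄ = (48.5 + 57.4 + 52.9 + 49.8 + 57.1 + 70.8 + 46.0 + 59.1)/8 = 55.2000
Deviations from mean: -6.7000, 2.2000, -2.3000, -5.4000, 1.9000, 15.6000, -9.2000, 3.9000
Numerator Σ_{t=1}^{6}(x_t−x̄)(x_{t+2}−x̄) = -41.7200
Denominator Σ(x_t−x̄)² = 431.0000
r_2 = -41.7200 / 431.0000 = -0.097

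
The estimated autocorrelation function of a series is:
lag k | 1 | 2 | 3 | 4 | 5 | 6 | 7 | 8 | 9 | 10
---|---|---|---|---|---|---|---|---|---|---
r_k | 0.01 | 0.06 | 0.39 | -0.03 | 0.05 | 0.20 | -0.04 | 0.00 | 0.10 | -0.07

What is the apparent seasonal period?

The largest autocorrelation is r_3 = 0.39, with a weaker echo at lag 6 (0.20); the remaining lags stay at or below 0.10.
The dominant spike at lag 3 indicates a seasonal period of 3.

3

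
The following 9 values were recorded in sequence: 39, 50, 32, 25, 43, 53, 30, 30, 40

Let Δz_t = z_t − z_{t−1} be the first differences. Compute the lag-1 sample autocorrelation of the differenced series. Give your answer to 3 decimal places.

First differences Δz: 11, -18, -7, 18, 10, -23, 0, 10
Mean of differences = 0.1250
Numerator Σ(Δz_t−Δz̄)(Δz_{t+1}−Δz̄) = -245.5156
Denominator Σ(Δz_t−Δz̄)² = 1546.8750
r_1(Δz) = -245.5156 / 1546.8750 = -0.159

-0.159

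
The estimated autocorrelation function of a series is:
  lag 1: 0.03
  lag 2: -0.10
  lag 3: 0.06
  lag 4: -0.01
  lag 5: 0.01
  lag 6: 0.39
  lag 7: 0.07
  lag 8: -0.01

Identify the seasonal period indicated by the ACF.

6

The largest autocorrelation is r_6 = 0.39; the remaining lags stay at or below 0.07.
The dominant spike at lag 6 indicates a seasonal period of 6.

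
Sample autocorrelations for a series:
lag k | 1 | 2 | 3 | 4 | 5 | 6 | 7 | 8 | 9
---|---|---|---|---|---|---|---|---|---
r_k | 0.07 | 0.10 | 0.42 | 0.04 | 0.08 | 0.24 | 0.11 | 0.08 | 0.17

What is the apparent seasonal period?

3

The largest autocorrelation is r_3 = 0.42, with weaker echoes at lags 6 (0.24) and 9 (0.17); the remaining lags stay at or below 0.11.
The dominant spike at lag 3 indicates a seasonal period of 3.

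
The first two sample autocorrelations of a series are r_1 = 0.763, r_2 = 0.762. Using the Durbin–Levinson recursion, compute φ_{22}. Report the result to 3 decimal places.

φ_{22} = (r_2 − r_1²) / (1 − r_1²)
r_1² = (0.763)² = 0.582169
Numerator = 0.762 − 0.5822 = 0.1798; denominator = 1 − 0.5822 = 0.4178
φ_{22} = 0.1798 / 0.4178 = 0.430

0.430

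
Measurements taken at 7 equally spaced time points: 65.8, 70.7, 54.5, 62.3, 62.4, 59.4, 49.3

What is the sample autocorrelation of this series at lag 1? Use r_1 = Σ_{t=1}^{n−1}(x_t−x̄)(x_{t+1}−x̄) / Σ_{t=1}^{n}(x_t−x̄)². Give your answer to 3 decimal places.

Mean x̄ = (65.8 + 70.7 + 54.5 + 62.3 + 62.4 + 59.4 + 49.3)/7 = 60.6286
Σ(x_t−x̄)(x_{t+1}−x̄) = (52.0837) + (-61.7235) + (-10.2435) + (2.9608) + (-2.1763) + (13.9180) = -5.1808
Denominator Σ(x_t−x̄)² = 301.5143
r_1 = -5.1808 / 301.5143 = -0.017

-0.017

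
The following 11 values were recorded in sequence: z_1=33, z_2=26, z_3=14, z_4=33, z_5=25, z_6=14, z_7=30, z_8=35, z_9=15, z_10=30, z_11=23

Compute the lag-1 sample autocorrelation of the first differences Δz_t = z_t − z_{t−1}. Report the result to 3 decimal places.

-0.479

First differences Δz: -7, -12, 19, -8, -11, 16, 5, -20, 15, -7
Mean of differences = -1.0000
Numerator Σ(Δz_t−Δz̄)(Δz_{t+1}−Δz̄) = -806.0000
Denominator Σ(Δz_t−Δz̄)² = 1684.0000
r_1(Δz) = -806.0000 / 1684.0000 = -0.479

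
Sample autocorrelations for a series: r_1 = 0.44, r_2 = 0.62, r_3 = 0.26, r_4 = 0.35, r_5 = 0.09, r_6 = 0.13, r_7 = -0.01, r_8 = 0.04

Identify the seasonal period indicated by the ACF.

The largest autocorrelation is r_2 = 0.62; the remaining lags stay at or below 0.44.
The dominant spike at lag 2 indicates a seasonal period of 2.

2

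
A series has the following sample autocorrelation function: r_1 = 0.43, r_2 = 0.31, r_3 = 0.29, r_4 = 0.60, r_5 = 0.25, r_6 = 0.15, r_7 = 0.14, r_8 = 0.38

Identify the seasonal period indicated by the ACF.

The largest autocorrelation is r_4 = 0.60; the remaining lags stay at or below 0.43. The elevated value at lag 1 (0.43), dropping to 0.31 at lag 2, reflects decaying short-term dependence rather than seasonality.
The dominant spike at lag 4 indicates a seasonal period of 4.

4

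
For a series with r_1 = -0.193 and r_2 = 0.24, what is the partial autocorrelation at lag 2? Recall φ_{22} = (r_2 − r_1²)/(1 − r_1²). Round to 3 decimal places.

0.211

φ_{22} = (r_2 − r_1²) / (1 − r_1²)
r_1² = (-0.193)² = 0.037249
Numerator = 0.24 − 0.0372 = 0.2028; denominator = 1 − 0.0372 = 0.9628
φ_{22} = 0.2028 / 0.9628 = 0.211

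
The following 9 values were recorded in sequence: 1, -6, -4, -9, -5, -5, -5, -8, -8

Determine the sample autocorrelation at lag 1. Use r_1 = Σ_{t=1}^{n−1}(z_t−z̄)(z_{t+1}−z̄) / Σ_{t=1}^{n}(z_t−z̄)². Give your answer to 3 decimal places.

Mean z̄ = (1 − 6 − 4 − 9 − 5 − 5 − 5 − 8 − 8)/9 = -5.4444
Numerator Σ_{t=1}^{8}(z_t−z̄)(z_{t+1}−z̄) = -5.3086
Denominator Σ(z_t−z̄)² = 70.2222
r_1 = -5.3086 / 70.2222 = -0.076

-0.076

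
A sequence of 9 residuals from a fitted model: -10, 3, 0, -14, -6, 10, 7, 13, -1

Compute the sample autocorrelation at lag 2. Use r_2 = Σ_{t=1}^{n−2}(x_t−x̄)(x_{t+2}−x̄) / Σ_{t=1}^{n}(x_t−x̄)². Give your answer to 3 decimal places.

Mean x̄ = (-10 + 3 + 0 − 14 − 6 + 10 + 7 + 13 − 1)/9 = 0.2222
Numerator Σ_{t=1}^{7}(x_t−x̄)(x_{t+2}−x̄) = -100.4321
Denominator Σ(x_t−x̄)² = 659.5556
r_2 = -100.4321 / 659.5556 = -0.152

-0.152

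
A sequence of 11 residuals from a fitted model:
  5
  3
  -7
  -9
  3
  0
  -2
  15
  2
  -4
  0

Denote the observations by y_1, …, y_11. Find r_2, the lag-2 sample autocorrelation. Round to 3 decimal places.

-0.369

Mean ȳ = (5 + 3 − 7 − 9 + 3 + 0 − 2 + 15 + 2 − 4 + 0)/11 = 0.5455
Numerator Σ_{t=1}^{9}(y_t−ȳ)(y_{t+2}−ȳ) = -154.6860
Denominator Σ(y_t−ȳ)² = 418.7273
r_2 = -154.6860 / 418.7273 = -0.369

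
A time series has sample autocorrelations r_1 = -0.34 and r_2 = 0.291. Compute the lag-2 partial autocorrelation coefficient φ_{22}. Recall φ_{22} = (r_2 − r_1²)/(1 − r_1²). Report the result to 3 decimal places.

φ_{22} = (r_2 − r_1²) / (1 − r_1²)
r_1² = (-0.34)² = 0.1156
Numerator = 0.291 − 0.1156 = 0.1754; denominator = 1 − 0.1156 = 0.8844
φ_{22} = 0.1754 / 0.8844 = 0.198

0.198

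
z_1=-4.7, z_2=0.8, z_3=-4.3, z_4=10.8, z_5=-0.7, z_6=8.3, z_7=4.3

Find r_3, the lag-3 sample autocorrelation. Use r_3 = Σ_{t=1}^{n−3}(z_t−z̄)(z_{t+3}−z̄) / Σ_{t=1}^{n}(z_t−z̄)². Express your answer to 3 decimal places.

-0.351

Mean z̄ = (-4.7 + 0.8 − 4.3 + 10.8 − 0.7 + 8.3 + 4.3)/7 = 2.0714
Deviations from mean: -6.7714, -1.2714, -6.3714, 8.7286, -2.7714, 6.2286, 2.2286
Σ(z_t−z̄)(z_{t+3}−z̄) = (-59.1049) + (3.5237) + (-39.6849) + (19.4522) = -75.8139
Denominator Σ(z_t−z̄)² = 215.6943
r_3 = -75.8139 / 215.6943 = -0.351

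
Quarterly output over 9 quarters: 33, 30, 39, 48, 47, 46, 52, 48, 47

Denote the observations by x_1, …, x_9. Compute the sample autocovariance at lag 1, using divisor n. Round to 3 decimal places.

Mean x̄ = (33 + 30 + 39 + 48 + 47 + 46 + 52 + 48 + 47)/9 = 43.3333
Σ_{t=1}^{8}(x_t−x̄)(x_{t+1}−x̄) = 282.8889
γ_1 = 282.8889 / 9 = 31.432

31.432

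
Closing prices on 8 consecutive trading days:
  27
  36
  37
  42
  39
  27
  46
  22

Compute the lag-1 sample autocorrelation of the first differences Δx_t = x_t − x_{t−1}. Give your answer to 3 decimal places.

-0.538

First differences Δx: 9, 1, 5, -3, -12, 19, -24
Mean of differences = -0.7143
Numerator Σ(Δx_t−Δx̄)(Δx_{t+1}−Δx̄) = -642.3673
Denominator Σ(Δx_t−Δx̄)² = 1193.4286
r_1(Δx) = -642.3673 / 1193.4286 = -0.538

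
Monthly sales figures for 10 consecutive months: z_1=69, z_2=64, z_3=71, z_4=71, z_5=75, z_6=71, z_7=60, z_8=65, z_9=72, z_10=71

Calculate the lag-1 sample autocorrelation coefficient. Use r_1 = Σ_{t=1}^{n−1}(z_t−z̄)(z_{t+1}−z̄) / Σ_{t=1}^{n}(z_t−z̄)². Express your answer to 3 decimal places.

Mean z̄ = (69 + 64 + 71 + 71 + 75 + 71 + 60 + 65 + 72 + 71)/10 = 68.9000
Numerator Σ_{t=1}^{9}(z_t−z̄)(z_{t+1}−z̄) = 29.6900
Denominator Σ(z_t−z̄)² = 182.9000
r_1 = 29.6900 / 182.9000 = 0.162

0.162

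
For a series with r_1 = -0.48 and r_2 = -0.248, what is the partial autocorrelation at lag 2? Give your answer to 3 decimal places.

φ_{22} = (r_2 − r_1²) / (1 − r_1²)
r_1² = (-0.48)² = 0.2304
Numerator = -0.248 − 0.2304 = -0.4784; denominator = 1 − 0.2304 = 0.7696
φ_{22} = -0.4784 / 0.7696 = -0.622

-0.622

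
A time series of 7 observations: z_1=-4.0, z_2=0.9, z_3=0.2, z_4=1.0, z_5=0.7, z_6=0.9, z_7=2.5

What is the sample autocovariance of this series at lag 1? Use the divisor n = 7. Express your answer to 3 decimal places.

Mean z̄ = (-4.0 + 0.9 + 0.2 + 1.0 + 0.7 + 0.9 + 2.5)/7 = 0.3143
Σ_{t=1}^{6}(z_t−z̄)(z_{t+1}−z̄) = -0.9016
γ_1 = -0.9016 / 7 = -0.129

-0.129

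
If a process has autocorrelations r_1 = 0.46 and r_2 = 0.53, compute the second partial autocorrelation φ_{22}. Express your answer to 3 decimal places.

φ_{22} = (r_2 − r_1²) / (1 − r_1²)
r_1² = (0.46)² = 0.2116
Numerator = 0.53 − 0.2116 = 0.3184; denominator = 1 − 0.2116 = 0.7884
φ_{22} = 0.3184 / 0.7884 = 0.404

0.404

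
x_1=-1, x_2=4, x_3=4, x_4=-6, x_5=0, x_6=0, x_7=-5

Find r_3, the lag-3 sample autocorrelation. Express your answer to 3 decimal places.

Mean x̄ = (-1 + 4 + 4 − 6 + 0 + 0 − 5)/7 = -0.5714
Deviations from mean: -0.4286, 4.5714, 4.5714, -5.4286, 0.5714, 0.5714, -4.4286
Numerator Σ_{t=1}^{4}(x_t−x̄)(x_{t+3}−x̄) = 31.5918
Denominator Σ(x_t−x̄)² = 91.7143
r_3 = 31.5918 / 91.7143 = 0.344

0.344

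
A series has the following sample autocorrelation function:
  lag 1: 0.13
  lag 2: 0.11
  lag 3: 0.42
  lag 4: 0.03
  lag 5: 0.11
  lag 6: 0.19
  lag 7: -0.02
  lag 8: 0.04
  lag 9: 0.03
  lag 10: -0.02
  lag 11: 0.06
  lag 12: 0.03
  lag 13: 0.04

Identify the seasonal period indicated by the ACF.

The largest autocorrelation is r_3 = 0.42, with a weaker echo at lag 6 (0.19); the remaining lags stay at or below 0.13.
The dominant spike at lag 3 indicates a seasonal period of 3.

3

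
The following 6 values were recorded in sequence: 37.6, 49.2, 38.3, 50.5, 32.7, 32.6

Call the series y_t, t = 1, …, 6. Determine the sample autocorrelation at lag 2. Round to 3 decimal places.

0.109

Mean ȳ = (37.6 + 49.2 + 38.3 + 50.5 + 32.7 + 32.6)/6 = 40.1500
Deviations from mean: -2.5500, 9.0500, -1.8500, 10.3500, -7.4500, -7.5500
Σ(y_t−ȳ)(y_{t+2}−ȳ) = (4.7175) + (93.6675) + (13.7825) + (-78.1425) = 34.0250
Denominator Σ(y_t−ȳ)² = 311.4550
r_2 = 34.0250 / 311.4550 = 0.109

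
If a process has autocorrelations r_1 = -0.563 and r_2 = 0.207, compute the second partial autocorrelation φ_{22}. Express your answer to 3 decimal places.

φ_{22} = (r_2 − r_1²) / (1 − r_1²)
r_1² = (-0.563)² = 0.316969
Numerator = 0.207 − 0.3170 = -0.1100; denominator = 1 − 0.3170 = 0.6830
φ_{22} = -0.1100 / 0.6830 = -0.161

-0.161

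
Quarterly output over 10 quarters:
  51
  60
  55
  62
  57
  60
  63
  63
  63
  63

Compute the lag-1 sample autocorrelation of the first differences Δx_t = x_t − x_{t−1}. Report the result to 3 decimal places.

First differences Δx: 9, -5, 7, -5, 3, 3, 0, 0, 0
Mean of differences = 1.3333
Numerator Σ(Δx_t−Δx̄)(Δx_{t+1}−Δx̄) = -126.7778
Denominator Σ(Δx_t−Δx̄)² = 182.0000
r_1(Δx) = -126.7778 / 182.0000 = -0.697

-0.697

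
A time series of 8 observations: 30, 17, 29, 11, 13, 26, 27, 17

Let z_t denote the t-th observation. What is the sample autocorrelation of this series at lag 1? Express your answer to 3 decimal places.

-0.252

Mean z̄ = (30 + 17 + 29 + 11 + 13 + 26 + 27 + 17)/8 = 21.2500
Deviations from mean: 8.7500, -4.2500, 7.7500, -10.2500, -8.2500, 4.7500, 5.7500, -4.2500
Numerator Σ_{t=1}^{7}(z_t−z̄)(z_{t+1}−z̄) = -101.3125
Denominator Σ(z_t−z̄)² = 401.5000
r_1 = -101.3125 / 401.5000 = -0.252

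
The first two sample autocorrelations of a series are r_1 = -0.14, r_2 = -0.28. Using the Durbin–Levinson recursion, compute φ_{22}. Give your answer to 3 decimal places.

φ_{22} = (r_2 − r_1²) / (1 − r_1²)
r_1² = (-0.14)² = 0.0196
Numerator = -0.28 − 0.0196 = -0.2996; denominator = 1 − 0.0196 = 0.9804
φ_{22} = -0.2996 / 0.9804 = -0.306

-0.306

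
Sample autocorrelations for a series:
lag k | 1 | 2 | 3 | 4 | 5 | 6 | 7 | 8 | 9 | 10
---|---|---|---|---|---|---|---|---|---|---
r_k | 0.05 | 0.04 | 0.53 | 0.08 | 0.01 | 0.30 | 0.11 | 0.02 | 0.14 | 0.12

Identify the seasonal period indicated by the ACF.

The largest autocorrelation is r_3 = 0.53, with a weaker echo at lag 6 (0.30); the remaining lags stay at or below 0.14.
The dominant spike at lag 3 indicates a seasonal period of 3.

3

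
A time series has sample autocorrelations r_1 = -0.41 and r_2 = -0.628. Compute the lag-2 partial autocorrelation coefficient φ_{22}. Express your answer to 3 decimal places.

φ_{22} = (r_2 − r_1²) / (1 − r_1²)
r_1² = (-0.41)² = 0.1681
Numerator = -0.628 − 0.1681 = -0.7961; denominator = 1 − 0.1681 = 0.8319
φ_{22} = -0.7961 / 0.8319 = -0.957

-0.957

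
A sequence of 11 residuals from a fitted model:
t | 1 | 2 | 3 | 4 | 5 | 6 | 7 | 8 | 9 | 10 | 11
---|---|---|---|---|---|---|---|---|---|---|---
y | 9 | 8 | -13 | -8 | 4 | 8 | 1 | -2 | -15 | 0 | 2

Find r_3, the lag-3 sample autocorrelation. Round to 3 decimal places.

Mean ȳ = (9 + 8 − 13 − 8 + 4 + 8 + 1 − 2 − 15 + 0 + 2)/11 = -0.5455
Numerator Σ_{t=1}^{8}(y_t−ȳ)(y_{t+3}−ȳ) = -283.2562
Denominator Σ(y_t−ȳ)² = 688.7273
r_3 = -283.2562 / 688.7273 = -0.411

-0.411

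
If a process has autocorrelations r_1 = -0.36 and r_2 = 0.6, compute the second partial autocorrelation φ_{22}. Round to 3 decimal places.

0.540

φ_{22} = (r_2 − r_1²) / (1 − r_1²)
r_1² = (-0.36)² = 0.1296
Numerator = 0.6 − 0.1296 = 0.4704; denominator = 1 − 0.1296 = 0.8704
φ_{22} = 0.4704 / 0.8704 = 0.540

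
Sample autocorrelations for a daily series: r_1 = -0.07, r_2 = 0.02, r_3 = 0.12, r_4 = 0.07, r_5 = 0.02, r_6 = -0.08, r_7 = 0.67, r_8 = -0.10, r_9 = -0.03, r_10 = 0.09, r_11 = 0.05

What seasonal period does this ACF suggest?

7

The largest autocorrelation is r_7 = 0.67; the remaining lags stay at or below 0.12.
The dominant spike at lag 7 indicates a seasonal period of 7.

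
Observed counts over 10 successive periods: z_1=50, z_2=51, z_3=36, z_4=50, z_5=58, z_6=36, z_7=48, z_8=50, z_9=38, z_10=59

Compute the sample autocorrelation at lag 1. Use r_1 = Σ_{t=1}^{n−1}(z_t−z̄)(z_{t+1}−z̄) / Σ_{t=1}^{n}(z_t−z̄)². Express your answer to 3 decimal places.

-0.463

Mean z̄ = (50 + 51 + 36 + 50 + 58 + 36 + 48 + 50 + 38 + 59)/10 = 47.6000
Numerator Σ_{t=1}^{9}(z_t−z̄)(z_{t+1}−z̄) = -290.9600
Denominator Σ(z_t−z̄)² = 628.4000
r_1 = -290.9600 / 628.4000 = -0.463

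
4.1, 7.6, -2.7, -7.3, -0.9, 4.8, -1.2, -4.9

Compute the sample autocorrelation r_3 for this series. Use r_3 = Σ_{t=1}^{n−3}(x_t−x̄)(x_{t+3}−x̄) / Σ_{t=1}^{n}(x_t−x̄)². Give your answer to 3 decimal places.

Mean x̄ = (4.1 + 7.6 − 2.7 − 7.3 − 0.9 + 4.8 − 1.2 − 4.9)/8 = -0.0625
Deviations from mean: 4.1625, 7.6625, -2.6375, -7.2375, -0.8375, 4.8625, -1.1375, -4.8375
Σ(x_t−x̄)(x_{t+3}−x̄) = (-30.1261) + (-6.4173) + (-12.8248) + (8.2327) + (4.0514) = -37.0842
Denominator Σ(x_t−x̄)² = 184.4188
r_3 = -37.0842 / 184.4188 = -0.201

-0.201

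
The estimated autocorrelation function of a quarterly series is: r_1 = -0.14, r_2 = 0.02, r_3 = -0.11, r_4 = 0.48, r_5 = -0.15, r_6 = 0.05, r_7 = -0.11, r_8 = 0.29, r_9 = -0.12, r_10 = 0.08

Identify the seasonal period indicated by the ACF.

The largest autocorrelation is r_4 = 0.48, with a weaker echo at lag 8 (0.29); the remaining lags stay at or below 0.08.
The dominant spike at lag 4 indicates a seasonal period of 4.

4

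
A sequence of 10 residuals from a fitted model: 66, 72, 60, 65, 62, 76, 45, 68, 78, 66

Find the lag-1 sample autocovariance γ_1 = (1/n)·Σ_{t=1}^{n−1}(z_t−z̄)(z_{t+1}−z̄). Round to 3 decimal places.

-29.444

Mean z̄ = (66 + 72 + 60 + 65 + 62 + 76 + 45 + 68 + 78 + 66)/10 = 65.8000
Σ_{t=1}^{9}(z_t−z̄)(z_{t+1}−z̄) = -294.4400
γ_1 = -294.4400 / 10 = -29.444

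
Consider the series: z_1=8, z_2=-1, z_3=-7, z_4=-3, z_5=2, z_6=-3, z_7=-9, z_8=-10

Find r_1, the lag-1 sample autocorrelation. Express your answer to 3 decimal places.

Mean z̄ = (8 − 1 − 7 − 3 + 2 − 3 − 9 − 10)/8 = -2.8750
Σ(z_t−z̄)(z_{t+1}−z̄) = (20.3906) + (-7.7344) + (0.5156) + (-0.6094) + (-0.6094) + (0.7656) + (43.6406) = 56.3594
Denominator Σ(z_t−z̄)² = 250.8750
r_1 = 56.3594 / 250.8750 = 0.225

0.225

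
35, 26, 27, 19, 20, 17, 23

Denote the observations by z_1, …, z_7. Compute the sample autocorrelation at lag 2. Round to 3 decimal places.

Mean z̄ = (35 + 26 + 27 + 19 + 20 + 17 + 23)/7 = 23.8571
Σ(z_t−z̄)(z_{t+2}−z̄) = (35.0204) + (-10.4082) + (-12.1224) + (33.3061) + (3.3061) = 49.1020
Denominator Σ(z_t−z̄)² = 224.8571
r_2 = 49.1020 / 224.8571 = 0.218

0.218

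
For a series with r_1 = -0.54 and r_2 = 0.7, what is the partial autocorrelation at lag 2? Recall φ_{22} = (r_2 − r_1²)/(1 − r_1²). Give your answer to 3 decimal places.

0.577

φ_{22} = (r_2 − r_1²) / (1 − r_1²)
r_1² = (-0.54)² = 0.2916
Numerator = 0.7 − 0.2916 = 0.4084; denominator = 1 − 0.2916 = 0.7084
φ_{22} = 0.4084 / 0.7084 = 0.577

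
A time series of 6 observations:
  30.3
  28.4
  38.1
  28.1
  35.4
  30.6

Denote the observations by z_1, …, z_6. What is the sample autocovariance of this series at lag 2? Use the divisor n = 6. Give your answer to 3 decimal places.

5.034

Mean z̄ = (30.3 + 28.4 + 38.1 + 28.1 + 35.4 + 30.6)/6 = 31.8167
Σ_{t=1}^{4}(z_t−z̄)(z_{t+2}−z̄) = 30.2061
γ_2 = 30.2061 / 6 = 5.034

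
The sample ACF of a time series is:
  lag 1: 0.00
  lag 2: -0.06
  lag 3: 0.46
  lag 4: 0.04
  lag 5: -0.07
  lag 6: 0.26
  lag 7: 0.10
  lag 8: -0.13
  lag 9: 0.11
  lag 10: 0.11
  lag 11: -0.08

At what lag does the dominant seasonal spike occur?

The largest autocorrelation is r_3 = 0.46, with a weaker echo at lag 6 (0.26); the remaining lags stay at or below 0.11.
The dominant spike at lag 3 indicates a seasonal period of 3.

3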